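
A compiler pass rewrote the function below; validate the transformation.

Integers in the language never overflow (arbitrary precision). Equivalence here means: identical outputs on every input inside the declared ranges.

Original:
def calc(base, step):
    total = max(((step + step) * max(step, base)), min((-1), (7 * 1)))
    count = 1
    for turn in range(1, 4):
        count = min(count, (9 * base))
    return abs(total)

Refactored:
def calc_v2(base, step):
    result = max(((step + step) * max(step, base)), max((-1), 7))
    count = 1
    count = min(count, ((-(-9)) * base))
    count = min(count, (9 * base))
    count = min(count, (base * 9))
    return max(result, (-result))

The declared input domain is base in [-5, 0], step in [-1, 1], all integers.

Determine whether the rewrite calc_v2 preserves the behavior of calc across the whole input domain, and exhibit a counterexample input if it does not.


Evaluate both at base=-5, step=-1.
calc: total=2, then count=1, then (turn=1), then count=-45, then (turn=2), then count=-45, then (turn=3), then count=-45, then returns 2
calc_v2: result=7, then count=1, then count=-45, then count=-45, then count=-45, then returns 7
2 against 7: the behavior changed.
verdict: not equivalent; witness: base=-5, step=-1


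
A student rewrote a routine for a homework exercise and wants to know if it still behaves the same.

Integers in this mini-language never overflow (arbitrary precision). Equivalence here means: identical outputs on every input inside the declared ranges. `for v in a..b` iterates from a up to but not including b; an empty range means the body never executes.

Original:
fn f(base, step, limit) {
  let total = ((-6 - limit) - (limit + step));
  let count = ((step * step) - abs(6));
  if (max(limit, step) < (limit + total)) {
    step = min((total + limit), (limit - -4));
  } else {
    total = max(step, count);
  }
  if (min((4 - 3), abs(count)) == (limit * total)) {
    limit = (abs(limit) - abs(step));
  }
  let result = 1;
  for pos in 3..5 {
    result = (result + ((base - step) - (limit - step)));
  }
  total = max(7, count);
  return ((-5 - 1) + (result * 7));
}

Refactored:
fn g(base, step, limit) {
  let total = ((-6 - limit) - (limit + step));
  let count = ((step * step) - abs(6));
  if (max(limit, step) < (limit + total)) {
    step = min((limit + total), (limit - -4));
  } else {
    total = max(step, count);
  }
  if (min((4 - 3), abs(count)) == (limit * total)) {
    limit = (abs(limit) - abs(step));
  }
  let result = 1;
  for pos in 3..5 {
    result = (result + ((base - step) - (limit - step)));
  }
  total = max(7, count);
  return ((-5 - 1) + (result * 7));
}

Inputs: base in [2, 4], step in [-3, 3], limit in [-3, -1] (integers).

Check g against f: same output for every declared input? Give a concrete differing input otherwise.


Comparing the listings, the differences include: same computation, different form.
Tracing base=3, step=2, limit=-3: f: total = -2; count = -2; (max(limit, step) < (limit + total)) -> false; total = 2; (min((4 - 3), abs(count)) == (limit * total)) -> false; result = 1; [pos=3]; result = 7; [pos=4]; result = 13; total = 7; return 85 | g: total = -2; count = -2; (max(limit, step) < (limit + total)) -> false; total = 2; (min((4 - 3), abs(count)) == (limit * total)) -> false; result = 1; [pos=3]; result = 7; [pos=4]; result = 13; total = 7; return 85 — matching result 85.
An exhaustive pass over the 63 declared inputs shows identical outputs.
verdict: equivalent


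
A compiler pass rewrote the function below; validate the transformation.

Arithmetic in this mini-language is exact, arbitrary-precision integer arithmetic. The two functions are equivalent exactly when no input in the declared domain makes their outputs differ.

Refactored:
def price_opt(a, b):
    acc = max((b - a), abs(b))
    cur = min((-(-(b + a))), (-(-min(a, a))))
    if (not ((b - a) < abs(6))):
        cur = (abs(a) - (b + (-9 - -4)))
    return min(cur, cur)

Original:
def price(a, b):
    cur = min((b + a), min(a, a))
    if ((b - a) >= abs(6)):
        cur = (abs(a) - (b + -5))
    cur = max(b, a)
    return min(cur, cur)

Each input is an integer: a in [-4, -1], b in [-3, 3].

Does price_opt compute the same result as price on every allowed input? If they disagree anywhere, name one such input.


Consider the input a=-4, b=-3.
price: cur := -7 | ((b - a) >= abs(6)): false | cur := -3 | result -3
price_opt: acc := 3 | cur := -7 | (not ((b - a) < abs(6))): false | result -7
-3 against -7: the behavior changed.
verdict: not equivalent; witness: a=-4, b=-3


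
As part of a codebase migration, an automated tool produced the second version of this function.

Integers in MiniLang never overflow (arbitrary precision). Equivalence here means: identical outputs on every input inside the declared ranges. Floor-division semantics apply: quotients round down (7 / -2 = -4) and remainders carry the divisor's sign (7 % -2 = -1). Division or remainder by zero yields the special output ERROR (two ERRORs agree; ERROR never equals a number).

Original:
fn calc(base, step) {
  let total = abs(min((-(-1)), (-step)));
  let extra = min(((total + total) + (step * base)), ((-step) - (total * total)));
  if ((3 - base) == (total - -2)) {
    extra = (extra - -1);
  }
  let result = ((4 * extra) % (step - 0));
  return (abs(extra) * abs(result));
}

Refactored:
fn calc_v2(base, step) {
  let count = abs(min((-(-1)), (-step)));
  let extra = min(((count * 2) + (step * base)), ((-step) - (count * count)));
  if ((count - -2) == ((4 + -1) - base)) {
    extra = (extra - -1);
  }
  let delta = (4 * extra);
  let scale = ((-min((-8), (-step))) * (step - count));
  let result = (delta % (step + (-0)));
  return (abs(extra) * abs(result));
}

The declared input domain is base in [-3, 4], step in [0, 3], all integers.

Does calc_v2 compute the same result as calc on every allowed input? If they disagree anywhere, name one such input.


This is a faithful refactor — min/max/abs usage differs, plus constant usage differs, plus statement counts differ, plus local variable names differ, plus arithmetic usage differs, but the computed results match everywhere.
Spot check at base=-2, step=1 — calc: total = 1; extra = -2; ((3 - base) == (total - -2)) -> false; result = 0; return 0. calc_v2: count = 1; extra = -2; ((count - -2) == ((4 + -1) - base)) -> false; delta = -8; scale = 0; result = 0; return 0. Both give 0.
An exhaustive pass over the 32 declared inputs shows identical outputs.
verdict: equivalent


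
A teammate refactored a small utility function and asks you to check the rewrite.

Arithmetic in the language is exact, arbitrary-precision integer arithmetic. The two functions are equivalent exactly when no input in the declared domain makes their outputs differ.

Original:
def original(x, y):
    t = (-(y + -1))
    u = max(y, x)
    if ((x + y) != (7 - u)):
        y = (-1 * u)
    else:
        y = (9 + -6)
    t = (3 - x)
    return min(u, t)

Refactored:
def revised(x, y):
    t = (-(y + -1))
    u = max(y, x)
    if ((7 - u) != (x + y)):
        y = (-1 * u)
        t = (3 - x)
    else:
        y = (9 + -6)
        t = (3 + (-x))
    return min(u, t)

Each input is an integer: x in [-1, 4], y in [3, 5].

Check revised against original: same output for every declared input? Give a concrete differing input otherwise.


The two versions differ — the changes include statement counts differ; and arithmetic usage differs; and constant usage differs.
One worked example (x=0, y=5) — original: t=-4, then u=5, then ((x + y) != (7 - u)) is true, then y=-5, then t=3, then returns 3; revised: t=-4, then u=5, then ((7 - u) != (x + y)) is true, then y=-5, then t=3, then returns 3; agreement on 3.
Across all 18 domain points the two functions coincide.
verdict: equivalent


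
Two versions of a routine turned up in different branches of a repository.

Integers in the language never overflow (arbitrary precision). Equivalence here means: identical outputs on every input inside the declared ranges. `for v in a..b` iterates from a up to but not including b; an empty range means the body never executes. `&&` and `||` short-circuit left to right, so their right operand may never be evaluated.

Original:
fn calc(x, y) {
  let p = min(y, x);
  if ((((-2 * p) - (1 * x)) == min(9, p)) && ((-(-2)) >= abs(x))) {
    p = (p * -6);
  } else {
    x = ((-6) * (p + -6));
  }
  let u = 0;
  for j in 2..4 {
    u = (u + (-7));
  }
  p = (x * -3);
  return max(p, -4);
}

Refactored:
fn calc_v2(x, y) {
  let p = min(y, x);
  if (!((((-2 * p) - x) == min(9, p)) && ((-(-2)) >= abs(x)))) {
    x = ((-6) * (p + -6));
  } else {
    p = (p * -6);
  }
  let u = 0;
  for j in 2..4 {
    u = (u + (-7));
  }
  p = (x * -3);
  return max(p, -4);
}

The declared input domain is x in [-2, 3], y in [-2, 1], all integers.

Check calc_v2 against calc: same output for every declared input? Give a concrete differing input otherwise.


Although arithmetic usage differs, plus boolean connective usage differs, plus constant usage differs, 24/24 inputs agree.
verdict: equivalent


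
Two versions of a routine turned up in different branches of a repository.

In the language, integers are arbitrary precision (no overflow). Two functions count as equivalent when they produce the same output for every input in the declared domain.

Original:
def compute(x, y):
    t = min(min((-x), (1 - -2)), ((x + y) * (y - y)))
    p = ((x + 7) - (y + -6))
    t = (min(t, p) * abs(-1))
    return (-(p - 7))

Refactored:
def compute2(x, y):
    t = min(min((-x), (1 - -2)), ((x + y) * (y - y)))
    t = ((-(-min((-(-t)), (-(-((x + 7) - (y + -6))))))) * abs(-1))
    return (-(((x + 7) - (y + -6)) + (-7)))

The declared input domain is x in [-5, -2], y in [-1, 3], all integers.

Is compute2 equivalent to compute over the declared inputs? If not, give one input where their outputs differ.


Although arithmetic usage differs, local variable names differ, statement counts differ, constant usage differs, 20/20 inputs agree.
verdict: equivalent


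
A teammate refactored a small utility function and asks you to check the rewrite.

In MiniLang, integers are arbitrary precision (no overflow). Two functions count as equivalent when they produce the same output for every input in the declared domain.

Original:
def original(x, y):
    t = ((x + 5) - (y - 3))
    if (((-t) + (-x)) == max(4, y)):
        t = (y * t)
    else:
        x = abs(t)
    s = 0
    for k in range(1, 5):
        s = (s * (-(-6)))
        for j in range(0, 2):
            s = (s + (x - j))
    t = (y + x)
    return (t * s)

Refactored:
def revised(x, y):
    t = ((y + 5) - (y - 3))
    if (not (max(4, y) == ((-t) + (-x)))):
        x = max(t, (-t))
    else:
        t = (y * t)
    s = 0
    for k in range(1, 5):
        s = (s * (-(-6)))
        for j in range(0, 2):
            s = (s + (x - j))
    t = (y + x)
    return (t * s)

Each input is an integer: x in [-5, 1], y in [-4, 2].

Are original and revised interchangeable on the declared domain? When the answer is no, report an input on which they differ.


Not equivalent: x=-5, y=-4 separates them (10101 vs 15540).
original: t becomes 7; next (((-t) + (-x)) == max(4, y)) evaluates to false; next x becomes 7; next s becomes 0; next at k=1:; next s becomes 0; next at j=0:; next s becomes 7; next at j=1:; next s becomes 13; next at k=2:; next s becomes 78; next at j=0:; next s becomes 85; next at j=1:; next s becomes 91; next at k=3:; next s becomes 546; next at j=0:; next s becomes 553; next at j=1:; next s becomes 559; next at k=4:; next s becomes 3354; next at j=0:; next s becomes 3361; next at j=1:; next s becomes 3367; next t becomes 3; next final value 10101
revised: t becomes 8; next (not (max(4, y) == ((-t) + (-x)))) evaluates to true; next x becomes 8; next s becomes 0; next at k=1:; next s becomes 0; next at j=0:; next s becomes 8; next at j=1:; next s becomes 15; next at k=2:; next s becomes 90; next at j=0:; next s becomes 98; next at j=1:; next s becomes 105; next at k=3:; next s becomes 630; next at j=0:; next s becomes 638; next at j=1:; next s becomes 645; next at k=4:; next s becomes 3870; next at j=0:; next s becomes 3878; next at j=1:; next s becomes 3885; next t becomes 4; next final value 15540
verdict: not equivalent; witness: x=-5, y=-4


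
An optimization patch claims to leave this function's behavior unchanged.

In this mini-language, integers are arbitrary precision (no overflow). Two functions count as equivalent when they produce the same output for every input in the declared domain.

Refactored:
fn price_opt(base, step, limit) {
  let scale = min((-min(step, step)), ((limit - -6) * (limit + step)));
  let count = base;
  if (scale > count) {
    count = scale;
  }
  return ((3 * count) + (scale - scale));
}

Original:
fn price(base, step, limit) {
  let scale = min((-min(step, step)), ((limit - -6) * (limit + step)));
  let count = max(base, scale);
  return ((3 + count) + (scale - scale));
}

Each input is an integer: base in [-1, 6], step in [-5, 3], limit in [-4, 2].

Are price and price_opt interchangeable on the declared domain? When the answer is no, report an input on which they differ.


Not equivalent: base=-1, step=-5, limit=-4 separates them (2 vs -3).
price: scale = -18; count = -1; return 2
price_opt: scale = -18; count = -1; (scale > count) -> false; return -3
verdict: not equivalent; witness: base=-1, step=-5, limit=-4


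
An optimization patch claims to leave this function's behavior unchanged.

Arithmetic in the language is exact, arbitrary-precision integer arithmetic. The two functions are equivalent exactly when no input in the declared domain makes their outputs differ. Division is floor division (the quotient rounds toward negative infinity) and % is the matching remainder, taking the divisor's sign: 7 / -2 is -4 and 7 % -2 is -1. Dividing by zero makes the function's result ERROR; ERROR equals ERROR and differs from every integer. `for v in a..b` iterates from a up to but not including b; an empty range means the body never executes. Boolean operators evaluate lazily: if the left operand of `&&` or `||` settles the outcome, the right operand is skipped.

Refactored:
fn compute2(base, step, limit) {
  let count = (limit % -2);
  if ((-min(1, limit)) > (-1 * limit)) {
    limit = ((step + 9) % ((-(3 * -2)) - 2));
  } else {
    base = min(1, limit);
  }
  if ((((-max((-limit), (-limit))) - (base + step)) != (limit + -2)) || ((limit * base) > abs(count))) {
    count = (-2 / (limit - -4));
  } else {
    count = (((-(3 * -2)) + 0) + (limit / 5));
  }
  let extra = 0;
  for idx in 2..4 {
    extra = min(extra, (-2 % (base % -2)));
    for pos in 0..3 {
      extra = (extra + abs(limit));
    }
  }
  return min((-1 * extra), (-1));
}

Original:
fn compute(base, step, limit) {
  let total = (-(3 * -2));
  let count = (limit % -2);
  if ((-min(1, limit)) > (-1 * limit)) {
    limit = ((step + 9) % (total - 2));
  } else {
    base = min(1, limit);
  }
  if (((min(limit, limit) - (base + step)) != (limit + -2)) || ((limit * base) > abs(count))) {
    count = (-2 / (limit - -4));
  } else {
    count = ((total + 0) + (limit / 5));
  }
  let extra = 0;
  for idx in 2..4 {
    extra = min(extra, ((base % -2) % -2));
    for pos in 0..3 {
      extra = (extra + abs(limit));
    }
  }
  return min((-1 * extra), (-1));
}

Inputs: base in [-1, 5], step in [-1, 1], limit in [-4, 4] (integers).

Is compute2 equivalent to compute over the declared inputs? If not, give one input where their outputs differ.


Evaluate both at base=-1, step=-1, limit=-3.
compute: total=6, then count=-1, then ((-min(1, limit)) > (-1 * limit)) is false, then base=-3, then (((min(limit, limit) - (base + step)) != (limit + -2)) || ((limit * base) > abs(count))) is true, then count=-2, then extra=0, then (idx=2), then extra=-1, then (pos=0), then extra=2, then (pos=1), then extra=5, then (pos=2), then extra=8, then (idx=3), then extra=-1, then (pos=0), then extra=2, then (pos=1), then extra=5, then (pos=2), then extra=8, then returns -8
compute2: count=-1, then ((-min(1, limit)) > (-1 * limit)) is false, then base=-3, then ((((-max((-limit), (-limit))) - (base + step)) != (limit + -2)) || ((limit * base) > abs(count))) is true, then count=-2, then extra=0, then (idx=2), then extra=0, then (pos=0), then extra=3, then (pos=1), then extra=6, then (pos=2), then extra=9, then (idx=3), then extra=0, then (pos=0), then extra=3, then (pos=1), then extra=6, then (pos=2), then extra=9, then returns -9
-8 != -9, so the rewrite changes behavior.
verdict: not equivalent; witness: base=-1, step=-1, limit=-3


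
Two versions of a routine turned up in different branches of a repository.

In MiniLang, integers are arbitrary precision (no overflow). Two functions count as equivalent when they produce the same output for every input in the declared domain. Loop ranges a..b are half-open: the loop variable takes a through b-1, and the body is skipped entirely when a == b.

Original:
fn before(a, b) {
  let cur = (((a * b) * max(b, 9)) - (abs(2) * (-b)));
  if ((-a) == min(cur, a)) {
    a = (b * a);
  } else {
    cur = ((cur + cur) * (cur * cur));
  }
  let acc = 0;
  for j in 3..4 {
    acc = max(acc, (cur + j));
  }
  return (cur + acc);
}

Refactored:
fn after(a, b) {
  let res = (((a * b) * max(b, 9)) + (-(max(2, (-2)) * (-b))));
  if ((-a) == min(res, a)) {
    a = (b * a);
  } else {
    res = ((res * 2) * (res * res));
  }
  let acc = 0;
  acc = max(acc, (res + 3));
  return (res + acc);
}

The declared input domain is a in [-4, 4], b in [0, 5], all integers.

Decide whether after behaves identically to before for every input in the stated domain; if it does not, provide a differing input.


The two versions differ — the changes include constant usage differs, local variable names differ, statement counts differ, min/max/abs usage differs, arithmetic usage differs, loop structure differs.
As a probe, take a=-4, b=1: before runs cur becomes -34; next ((-a) == min(cur, a)) evaluates to false; next cur becomes -78608; next acc becomes 0; next at j=3:; next acc becomes 0; next final value -78608; after runs res becomes -34; next ((-a) == min(res, a)) evaluates to false; next res becomes -78608; next acc becomes 0; next acc becomes 0; next final value -78608; both end at -78608.
Checked all 54 inputs in the declared domain: the outputs agree on every one.
verdict: equivalent


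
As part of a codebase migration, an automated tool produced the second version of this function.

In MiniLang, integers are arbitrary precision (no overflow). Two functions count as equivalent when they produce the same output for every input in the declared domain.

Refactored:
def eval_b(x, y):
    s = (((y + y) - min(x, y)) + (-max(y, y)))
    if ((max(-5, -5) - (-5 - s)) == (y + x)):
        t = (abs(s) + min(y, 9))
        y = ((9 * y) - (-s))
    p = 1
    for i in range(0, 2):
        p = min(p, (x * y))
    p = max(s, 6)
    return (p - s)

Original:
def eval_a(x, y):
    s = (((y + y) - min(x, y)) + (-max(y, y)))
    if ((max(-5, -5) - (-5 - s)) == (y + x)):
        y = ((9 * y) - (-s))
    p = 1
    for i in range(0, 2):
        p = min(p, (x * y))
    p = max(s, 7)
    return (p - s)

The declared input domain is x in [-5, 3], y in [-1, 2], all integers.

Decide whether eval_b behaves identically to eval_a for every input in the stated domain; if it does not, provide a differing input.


Try x=-5, y=-1.
eval_a: s becomes 4; next ((max(-5, -5) - (-5 - s)) == (y + x)) evaluates to false; next p becomes 1; next at i=0:; next p becomes 1; next at i=1:; next p becomes 1; next p becomes 7; next final value 3
eval_b: s becomes 4; next ((max(-5, -5) - (-5 - s)) == (y + x)) evaluates to false; next p becomes 1; next at i=0:; next p becomes 1; next at i=1:; next p becomes 1; next p becomes 6; next final value 2
3 and 2 differ, so these are not the same function on this domain.
verdict: not equivalent; witness: x=-5, y=-1


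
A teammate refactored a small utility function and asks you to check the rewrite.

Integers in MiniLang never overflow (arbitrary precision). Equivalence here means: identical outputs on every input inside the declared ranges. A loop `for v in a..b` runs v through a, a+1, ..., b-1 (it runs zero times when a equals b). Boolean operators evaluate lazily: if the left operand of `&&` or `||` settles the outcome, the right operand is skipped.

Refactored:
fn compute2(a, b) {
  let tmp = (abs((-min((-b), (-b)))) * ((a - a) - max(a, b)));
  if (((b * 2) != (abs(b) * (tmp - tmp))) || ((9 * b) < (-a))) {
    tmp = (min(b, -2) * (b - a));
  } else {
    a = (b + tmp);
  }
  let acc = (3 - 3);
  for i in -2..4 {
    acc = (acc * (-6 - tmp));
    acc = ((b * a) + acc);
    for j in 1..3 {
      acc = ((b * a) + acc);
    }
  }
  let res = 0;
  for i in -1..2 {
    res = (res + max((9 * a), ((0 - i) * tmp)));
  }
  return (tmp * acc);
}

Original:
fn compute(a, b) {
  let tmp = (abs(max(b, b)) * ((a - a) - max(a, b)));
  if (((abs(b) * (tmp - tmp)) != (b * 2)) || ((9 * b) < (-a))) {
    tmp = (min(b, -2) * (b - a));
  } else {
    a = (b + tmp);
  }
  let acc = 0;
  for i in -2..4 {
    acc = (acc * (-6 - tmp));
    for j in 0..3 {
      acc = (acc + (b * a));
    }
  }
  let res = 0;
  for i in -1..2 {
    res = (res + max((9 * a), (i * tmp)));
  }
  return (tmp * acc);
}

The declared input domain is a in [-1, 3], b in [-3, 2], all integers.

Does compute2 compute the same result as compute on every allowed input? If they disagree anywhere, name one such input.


Side by side, the visible changes include: arithmetic usage differs, plus min/max/abs usage differs, plus statement counts differ, plus constant usage differs, plus loop structure differs.
As a probe, take a=-1, b=-2: compute runs tmp := 2 | (((abs(b) * (tmp - tmp)) != (b * 2)) || ((9 * b) < (-a))): true | tmp := 2 | acc := 0 | iter i=-2: | acc := 0 | iter j=0: | acc := 2 | iter j=1: | acc := 4 | iter j=2: | acc := 6 | iter i=-1: | acc := -48 | iter j=0: | acc := -46 | iter j=1: | acc := -44 | iter j=2: | acc := -42 | iter i=0: | acc := 336 | iter j=0: | acc := 338 | iter j=1: | acc := 340 | iter j=2: | acc := 342 | iter i=1: | acc := -2736 | iter j=0: | acc := -2734 | iter j=1: | acc := -2732 | iter j=2: | acc := -2730 | iter i=2: | acc := 21840 | iter j=0: | acc := 21842 | iter j=1: | acc := 21844 | iter j=2: | acc := 21846 | iter i=3: | acc := -174768 | iter j=0: | acc := -174766 | iter j=1: | acc := -174764 | iter j=2: | acc := -174762 | res := 0 | iter i=-1: | res := -2 | iter i=0: | res := -2 | iter i=1: | res := 0 | result -349524; compute2 runs tmp := 2 | (((b * 2) != (abs(b) * (tmp - tmp))) || ((9 * b) < (-a))): true | tmp := 2 | acc := 0 | iter i=-2: | acc := 0 | acc := 2 | iter j=1: | acc := 4 | iter j=2: | acc := 6 | iter i=-1: | acc := -48 | acc := -46 | iter j=1: | acc := -44 | iter j=2: | acc := -42 | iter i=0: | acc := 336 | acc := 338 | iter j=1: | acc := 340 | iter j=2: | acc := 342 | iter i=1: | acc := -2736 | acc := -2734 | iter j=1: | acc := -2732 | iter j=2: | acc := -2730 | iter i=2: | acc := 21840 | acc := 21842 | iter j=1: | acc := 21844 | iter j=2: | acc := 21846 | iter i=3: | acc := -174768 | acc := -174766 | iter j=1: | acc := -174764 | iter j=2: | acc := -174762 | res := 0 | iter i=-1: | res := 2 | iter i=0: | res := 2 | iter i=1: | res := 0 | result -349524; both end at -349524.
Across all 30 domain points the two functions coincide.
verdict: equivalent


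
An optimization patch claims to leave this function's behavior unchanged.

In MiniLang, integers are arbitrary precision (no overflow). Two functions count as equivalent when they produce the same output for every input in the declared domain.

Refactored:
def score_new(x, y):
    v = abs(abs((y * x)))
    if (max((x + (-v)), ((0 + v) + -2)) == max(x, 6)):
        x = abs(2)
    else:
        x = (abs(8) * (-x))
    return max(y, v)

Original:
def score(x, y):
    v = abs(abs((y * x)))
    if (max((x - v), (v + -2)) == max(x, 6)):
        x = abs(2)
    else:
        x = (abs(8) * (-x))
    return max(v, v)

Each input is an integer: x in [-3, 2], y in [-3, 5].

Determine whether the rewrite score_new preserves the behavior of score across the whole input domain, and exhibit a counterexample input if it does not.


There is a counterexample at x=0, y=1: 0 on one side, 1 on the other.
score: v=0, then (max((x - v), (v + -2)) == max(x, 6)) is false, then x=0, then returns 0
score_new: v=0, then (max((x + (-v)), ((0 + v) + -2)) == max(x, 6)) is false, then x=0, then returns 1
verdict: not equivalent; witness: x=0, y=1


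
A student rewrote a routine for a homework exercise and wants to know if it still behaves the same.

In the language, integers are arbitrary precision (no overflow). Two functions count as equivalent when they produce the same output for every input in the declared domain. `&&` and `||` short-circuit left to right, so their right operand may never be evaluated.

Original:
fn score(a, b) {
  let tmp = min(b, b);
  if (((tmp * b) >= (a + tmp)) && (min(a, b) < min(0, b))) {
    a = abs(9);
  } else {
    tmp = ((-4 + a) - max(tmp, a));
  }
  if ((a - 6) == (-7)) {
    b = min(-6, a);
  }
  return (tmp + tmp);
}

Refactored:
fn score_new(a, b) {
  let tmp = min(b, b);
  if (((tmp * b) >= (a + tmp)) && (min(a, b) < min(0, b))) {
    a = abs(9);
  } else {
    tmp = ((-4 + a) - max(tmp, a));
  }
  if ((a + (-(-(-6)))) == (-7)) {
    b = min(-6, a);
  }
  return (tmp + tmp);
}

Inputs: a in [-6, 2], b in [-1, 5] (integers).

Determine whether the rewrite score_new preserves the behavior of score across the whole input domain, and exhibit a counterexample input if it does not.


Differences: arithmetic usage differs — yet all 63 inputs agree.
verdict: equivalent


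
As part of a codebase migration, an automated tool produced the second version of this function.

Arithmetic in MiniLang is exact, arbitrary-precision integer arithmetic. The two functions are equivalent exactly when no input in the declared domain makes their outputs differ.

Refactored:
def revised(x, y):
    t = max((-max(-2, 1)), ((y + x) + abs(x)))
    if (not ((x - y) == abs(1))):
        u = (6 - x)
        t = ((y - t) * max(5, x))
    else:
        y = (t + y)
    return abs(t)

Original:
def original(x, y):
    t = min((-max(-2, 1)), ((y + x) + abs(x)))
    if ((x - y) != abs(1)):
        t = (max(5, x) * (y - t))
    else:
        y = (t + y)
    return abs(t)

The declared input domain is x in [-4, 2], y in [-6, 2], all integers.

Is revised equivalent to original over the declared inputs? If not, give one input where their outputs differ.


There is a counterexample at x=-4, y=-6: 0 on one side, 25 on the other.
original: t=-6, then ((x - y) != abs(1)) is true, then t=0, then returns 0
revised: t=-1, then (not ((x - y) == abs(1))) is true, then u=10, then t=-25, then returns 25
verdict: not equivalent; witness: x=-4, y=-6


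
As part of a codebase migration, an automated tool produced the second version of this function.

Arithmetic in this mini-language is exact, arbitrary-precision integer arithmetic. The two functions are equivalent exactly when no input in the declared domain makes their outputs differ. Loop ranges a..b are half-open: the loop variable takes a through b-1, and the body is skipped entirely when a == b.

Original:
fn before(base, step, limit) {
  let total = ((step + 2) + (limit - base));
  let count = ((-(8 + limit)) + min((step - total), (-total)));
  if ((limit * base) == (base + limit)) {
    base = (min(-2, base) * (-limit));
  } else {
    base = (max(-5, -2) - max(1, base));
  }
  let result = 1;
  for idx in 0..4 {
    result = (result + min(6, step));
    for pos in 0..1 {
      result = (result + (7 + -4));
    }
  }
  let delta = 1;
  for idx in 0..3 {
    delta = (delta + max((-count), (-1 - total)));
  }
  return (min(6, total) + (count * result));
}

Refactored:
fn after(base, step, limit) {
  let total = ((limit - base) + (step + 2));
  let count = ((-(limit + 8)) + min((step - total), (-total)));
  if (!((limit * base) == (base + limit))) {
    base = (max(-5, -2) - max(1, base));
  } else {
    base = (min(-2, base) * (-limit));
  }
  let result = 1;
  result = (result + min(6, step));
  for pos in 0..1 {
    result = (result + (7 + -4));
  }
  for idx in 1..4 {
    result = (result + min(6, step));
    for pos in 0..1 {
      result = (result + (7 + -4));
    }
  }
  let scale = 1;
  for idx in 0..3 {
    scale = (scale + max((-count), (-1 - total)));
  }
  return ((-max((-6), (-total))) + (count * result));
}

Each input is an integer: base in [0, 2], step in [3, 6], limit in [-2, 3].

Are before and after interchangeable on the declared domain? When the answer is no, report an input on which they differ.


Equivalent — the differences include min/max/abs usage differs, plus boolean connective usage differs, plus statement counts differ, plus local variable names differ, plus loop structure differs, plus constant usage differs, plus arithmetic usage differs, yet no declared input distinguishes the two.
As a probe, take base=0, step=6, limit=3: before runs total=11, then count=-22, then ((limit * base) == (base + limit)) is false, then base=-3, then result=1, then (idx=0), then result=7, then (pos=0), then result=10, then (idx=1), then result=16, then (pos=0), then result=19, then (idx=2), then result=25, then (pos=0), then result=28, then (idx=3), then result=34, then (pos=0), then result=37, then delta=1, then (idx=0), then delta=23, then (idx=1), then delta=45, then (idx=2), then delta=67, then returns -808; after runs total=11, then count=-22, then (!((limit * base) == (base + limit))) is true, then base=-3, then result=1, then result=7, then (pos=0), then result=10, then (idx=1), then result=16, then (pos=0), then result=19, then (idx=2), then result=25, then (pos=0), then result=28, then (idx=3), then result=34, then (pos=0), then result=37, then scale=1, then (idx=0), then scale=23, then (idx=1), then scale=45, then (idx=2), then scale=67, then returns -808; both end at -808.
Across all 72 domain points the two functions coincide.
verdict: equivalent


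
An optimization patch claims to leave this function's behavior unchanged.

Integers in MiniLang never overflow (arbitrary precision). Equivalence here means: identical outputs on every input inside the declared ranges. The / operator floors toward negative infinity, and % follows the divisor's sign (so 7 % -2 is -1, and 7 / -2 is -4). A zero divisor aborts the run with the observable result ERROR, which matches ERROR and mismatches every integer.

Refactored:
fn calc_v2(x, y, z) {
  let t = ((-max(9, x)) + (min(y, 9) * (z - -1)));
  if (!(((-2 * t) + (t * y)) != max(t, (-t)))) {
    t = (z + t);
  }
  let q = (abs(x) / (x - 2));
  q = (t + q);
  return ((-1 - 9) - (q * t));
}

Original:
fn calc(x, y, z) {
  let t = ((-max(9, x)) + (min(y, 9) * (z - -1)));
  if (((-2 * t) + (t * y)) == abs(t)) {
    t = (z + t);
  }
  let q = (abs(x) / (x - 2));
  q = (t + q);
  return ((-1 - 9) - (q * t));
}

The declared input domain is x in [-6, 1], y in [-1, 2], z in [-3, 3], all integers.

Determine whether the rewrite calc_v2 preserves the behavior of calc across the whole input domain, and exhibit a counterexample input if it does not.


Reading the diff, among the changes: boolean connective usage differs; also comparison usage differs; also min/max/abs usage differs.
One worked example (x=0, y=-1, z=-3) — calc: t := -7 | (((-2 * t) + (t * y)) == abs(t)): false | q := 0 | q := -7 | result -59; calc_v2: t := -7 | (!(((-2 * t) + (t * y)) != max(t, (-t)))): false | q := 0 | q := -7 | result -59; agreement on -59.
Checked all 224 inputs in the declared domain: the outputs agree on every one.
verdict: equivalent


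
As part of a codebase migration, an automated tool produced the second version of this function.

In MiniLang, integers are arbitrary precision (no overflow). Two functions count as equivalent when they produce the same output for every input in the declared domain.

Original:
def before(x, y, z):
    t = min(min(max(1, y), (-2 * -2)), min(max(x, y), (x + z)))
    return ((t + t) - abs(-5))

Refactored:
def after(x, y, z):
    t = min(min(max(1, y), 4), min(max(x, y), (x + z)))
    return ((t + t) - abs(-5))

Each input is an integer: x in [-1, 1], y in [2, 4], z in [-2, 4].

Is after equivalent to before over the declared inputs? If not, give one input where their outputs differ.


Reading the diff, among the changes: arithmetic usage differs; and constant usage differs.
Spot check at x=0, y=3, z=-1 — before: t := -1 | result -7. after: t := -1 | result -7. Both give -7.
Across all 63 domain points the two functions coincide.
verdict: equivalent


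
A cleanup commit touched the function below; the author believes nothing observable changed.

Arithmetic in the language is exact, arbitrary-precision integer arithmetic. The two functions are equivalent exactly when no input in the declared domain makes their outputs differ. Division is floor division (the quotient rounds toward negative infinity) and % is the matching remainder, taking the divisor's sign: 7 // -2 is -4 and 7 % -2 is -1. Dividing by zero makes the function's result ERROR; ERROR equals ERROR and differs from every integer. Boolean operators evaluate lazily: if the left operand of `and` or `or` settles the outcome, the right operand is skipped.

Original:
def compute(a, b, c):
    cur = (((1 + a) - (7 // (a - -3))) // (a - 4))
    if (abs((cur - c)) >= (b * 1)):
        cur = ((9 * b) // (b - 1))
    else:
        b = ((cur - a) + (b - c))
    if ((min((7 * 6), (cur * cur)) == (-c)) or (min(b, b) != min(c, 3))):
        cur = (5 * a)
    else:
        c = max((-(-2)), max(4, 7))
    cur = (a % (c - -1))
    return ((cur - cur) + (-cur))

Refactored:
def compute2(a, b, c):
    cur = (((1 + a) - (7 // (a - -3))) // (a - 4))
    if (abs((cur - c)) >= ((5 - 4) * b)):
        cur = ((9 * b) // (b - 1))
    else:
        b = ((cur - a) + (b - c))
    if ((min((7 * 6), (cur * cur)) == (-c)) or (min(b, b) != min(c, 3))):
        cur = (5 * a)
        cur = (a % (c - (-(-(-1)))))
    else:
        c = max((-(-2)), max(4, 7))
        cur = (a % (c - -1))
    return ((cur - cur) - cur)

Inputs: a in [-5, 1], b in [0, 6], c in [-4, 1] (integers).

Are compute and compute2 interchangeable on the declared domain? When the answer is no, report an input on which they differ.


The two are interchangeable: arithmetic usage differs, and constant usage differs, and statement counts differ, and every declared input agrees.
Spot check at a=-1, b=1, c=-3 — compute: cur becomes 0; next (abs((cur - c)) >= (b * 1)) evaluates to true; next hits division by zero so the output is ERROR. compute2: cur becomes 0; next (abs((cur - c)) >= ((5 - 4) * b)) evaluates to true; next hits division by zero so the output is ERROR. Both give ERROR.
Across all 294 domain points the two functions coincide.
verdict: equivalent


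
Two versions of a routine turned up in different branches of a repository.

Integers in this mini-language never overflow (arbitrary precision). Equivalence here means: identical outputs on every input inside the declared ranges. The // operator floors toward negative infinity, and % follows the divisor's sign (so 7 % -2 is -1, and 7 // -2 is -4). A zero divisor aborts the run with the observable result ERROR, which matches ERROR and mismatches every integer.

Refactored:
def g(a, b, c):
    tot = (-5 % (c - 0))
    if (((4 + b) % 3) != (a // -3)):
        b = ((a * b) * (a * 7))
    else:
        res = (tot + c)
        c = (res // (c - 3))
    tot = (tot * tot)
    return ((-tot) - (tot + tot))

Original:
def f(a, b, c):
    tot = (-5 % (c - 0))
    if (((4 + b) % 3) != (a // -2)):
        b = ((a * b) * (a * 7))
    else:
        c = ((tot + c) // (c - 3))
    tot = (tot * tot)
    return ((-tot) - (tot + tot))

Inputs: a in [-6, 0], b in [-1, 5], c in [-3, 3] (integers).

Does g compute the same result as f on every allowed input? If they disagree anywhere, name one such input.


There is a counterexample at a=-6, b=1, c=3: -3 on one side, ERROR on the other.
f: tot := 1 | (((4 + b) % 3) != (a // -2)): true | b := 252 | tot := 1 | result -3
g: tot := 1 | (((4 + b) % 3) != (a // -3)): false | res := 4 | divide-by-zero, output ERROR
verdict: not equivalent; witness: a=-6, b=1, c=3


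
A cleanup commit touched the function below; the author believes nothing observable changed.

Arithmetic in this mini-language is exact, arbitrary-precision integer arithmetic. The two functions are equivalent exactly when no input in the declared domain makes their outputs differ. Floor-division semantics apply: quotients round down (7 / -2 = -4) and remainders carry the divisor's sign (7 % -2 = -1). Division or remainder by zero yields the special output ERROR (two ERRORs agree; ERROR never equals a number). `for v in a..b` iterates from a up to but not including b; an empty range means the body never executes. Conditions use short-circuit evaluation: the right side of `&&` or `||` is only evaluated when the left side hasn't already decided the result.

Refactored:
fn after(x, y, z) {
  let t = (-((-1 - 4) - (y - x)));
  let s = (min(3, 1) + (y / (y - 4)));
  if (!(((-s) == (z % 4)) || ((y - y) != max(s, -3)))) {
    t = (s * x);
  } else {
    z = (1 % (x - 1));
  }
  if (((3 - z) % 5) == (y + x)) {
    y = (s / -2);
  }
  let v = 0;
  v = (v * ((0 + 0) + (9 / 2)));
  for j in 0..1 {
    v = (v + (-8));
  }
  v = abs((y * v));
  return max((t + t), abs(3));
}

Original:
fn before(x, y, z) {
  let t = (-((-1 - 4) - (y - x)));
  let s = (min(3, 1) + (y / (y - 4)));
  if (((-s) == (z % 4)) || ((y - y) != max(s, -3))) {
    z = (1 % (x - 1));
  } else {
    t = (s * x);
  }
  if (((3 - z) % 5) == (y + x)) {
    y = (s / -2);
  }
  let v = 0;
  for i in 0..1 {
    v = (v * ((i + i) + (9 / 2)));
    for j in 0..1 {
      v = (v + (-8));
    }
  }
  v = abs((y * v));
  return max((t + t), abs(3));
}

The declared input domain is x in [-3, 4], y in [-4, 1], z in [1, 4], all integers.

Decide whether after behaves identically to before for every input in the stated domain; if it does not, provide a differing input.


Although constant usage differs, plus local variable names differ, plus statement counts differ, plus boolean connective usage differs, plus loop structure differs, 192/192 inputs agree.
verdict: equivalent


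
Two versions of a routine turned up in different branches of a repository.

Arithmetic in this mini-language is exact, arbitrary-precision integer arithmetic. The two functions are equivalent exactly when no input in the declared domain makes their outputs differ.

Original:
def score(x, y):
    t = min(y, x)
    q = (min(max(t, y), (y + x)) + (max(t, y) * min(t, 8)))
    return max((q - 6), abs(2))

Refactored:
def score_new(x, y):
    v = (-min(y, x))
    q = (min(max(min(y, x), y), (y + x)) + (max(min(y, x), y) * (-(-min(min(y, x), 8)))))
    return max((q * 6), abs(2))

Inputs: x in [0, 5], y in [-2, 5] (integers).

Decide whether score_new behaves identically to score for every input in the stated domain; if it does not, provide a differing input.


Take x=0, y=-2.
score: t := -2 | q := 2 | result 2
score_new: v := 2 | q := 2 | result 12
2 against 12: the behavior changed.
verdict: not equivalent; witness: x=0, y=-2


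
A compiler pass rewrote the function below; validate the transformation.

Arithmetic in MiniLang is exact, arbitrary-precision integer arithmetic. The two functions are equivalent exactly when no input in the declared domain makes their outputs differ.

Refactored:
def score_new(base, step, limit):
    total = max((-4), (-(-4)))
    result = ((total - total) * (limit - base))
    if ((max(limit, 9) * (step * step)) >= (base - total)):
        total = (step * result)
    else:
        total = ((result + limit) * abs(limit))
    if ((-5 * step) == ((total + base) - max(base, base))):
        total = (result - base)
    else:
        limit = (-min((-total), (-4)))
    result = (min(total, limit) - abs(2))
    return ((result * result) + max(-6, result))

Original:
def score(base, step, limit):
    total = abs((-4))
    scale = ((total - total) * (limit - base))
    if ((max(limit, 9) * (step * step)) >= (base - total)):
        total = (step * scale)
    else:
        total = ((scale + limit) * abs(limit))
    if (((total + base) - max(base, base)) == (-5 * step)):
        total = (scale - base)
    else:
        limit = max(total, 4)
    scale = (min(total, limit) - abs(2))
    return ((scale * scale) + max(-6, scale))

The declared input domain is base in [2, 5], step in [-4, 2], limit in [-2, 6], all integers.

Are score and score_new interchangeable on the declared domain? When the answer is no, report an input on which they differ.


Reading the diff, among the changes: constant usage differs; local variable names differ; min/max/abs usage differs.
Spot check at base=2, step=-2, limit=4 — score: total := 4 | scale := 0 | ((max(limit, 9) * (step * step)) >= (base - total)): true | total := 0 | (((total + base) - max(base, base)) == (-5 * step)): false | limit := 4 | scale := -2 | result 2. score_new: total := 4 | result := 0 | ((max(limit, 9) * (step * step)) >= (base - total)): true | total := 0 | ((-5 * step) == ((total + base) - max(base, base))): false | limit := 4 | result := -2 | result 2. Both give 2.
An exhaustive pass over the 252 declared inputs shows identical outputs.
verdict: equivalent
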